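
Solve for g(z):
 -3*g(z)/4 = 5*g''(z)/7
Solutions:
 g(z) = C1*sin(sqrt(105)*z/10) + C2*cos(sqrt(105)*z/10)


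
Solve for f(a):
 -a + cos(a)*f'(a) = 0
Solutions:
 f(a) = C1 + Integral(a/cos(a), a)


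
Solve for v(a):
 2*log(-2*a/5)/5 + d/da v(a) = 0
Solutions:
 v(a) = C1 - 2*a*log(-a)/5 + 2*a*(-log(2) + 1 + log(5))/5


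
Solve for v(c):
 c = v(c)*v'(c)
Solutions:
 v(c) = -sqrt(C1 + c^2)
 v(c) = sqrt(C1 + c^2)


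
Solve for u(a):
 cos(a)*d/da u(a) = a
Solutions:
 u(a) = C1 + Integral(a/cos(a), a)


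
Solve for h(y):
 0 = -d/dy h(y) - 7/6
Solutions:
 h(y) = C1 - 7*y/6


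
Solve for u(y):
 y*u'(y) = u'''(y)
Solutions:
 u(y) = C1 + Integral(C2*airyai(y) + C3*airybi(y), y)


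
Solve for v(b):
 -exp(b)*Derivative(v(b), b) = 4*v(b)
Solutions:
 v(b) = C1*exp(4*exp(-b))


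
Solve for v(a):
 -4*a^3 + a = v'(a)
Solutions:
 v(a) = C1 - a^4 + a^2/2


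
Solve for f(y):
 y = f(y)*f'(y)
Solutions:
 f(y) = -sqrt(C1 + y^2)
 f(y) = sqrt(C1 + y^2)


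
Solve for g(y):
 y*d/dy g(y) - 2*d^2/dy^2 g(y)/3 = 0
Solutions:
 g(y) = C1 + C2*erfi(sqrt(3)*y/2)


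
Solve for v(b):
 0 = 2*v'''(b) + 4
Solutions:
 v(b) = C1 + C2*b + C3*b^2 - b^3/3


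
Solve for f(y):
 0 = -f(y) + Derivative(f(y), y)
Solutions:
 f(y) = C1*exp(y)


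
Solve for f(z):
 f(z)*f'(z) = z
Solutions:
 f(z) = -sqrt(C1 + z^2)
 f(z) = sqrt(C1 + z^2)


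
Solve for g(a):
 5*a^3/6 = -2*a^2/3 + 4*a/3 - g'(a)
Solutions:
 g(a) = C1 - 5*a^4/24 - 2*a^3/9 + 2*a^2/3


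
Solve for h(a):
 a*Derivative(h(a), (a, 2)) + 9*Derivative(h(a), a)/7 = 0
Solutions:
 h(a) = C1 + C2/a^(2/7)


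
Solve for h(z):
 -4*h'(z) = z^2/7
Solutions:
 h(z) = C1 - z^3/84


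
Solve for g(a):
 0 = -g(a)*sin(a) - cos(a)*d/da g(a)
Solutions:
 g(a) = C1*cos(a)


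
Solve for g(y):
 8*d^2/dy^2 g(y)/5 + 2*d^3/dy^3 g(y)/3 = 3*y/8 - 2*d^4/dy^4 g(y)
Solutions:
 g(y) = C1 + C2*y + 5*y^3/128 - 25*y^2/512 + (C3*sin(sqrt(695)*y/30) + C4*cos(sqrt(695)*y/30))*exp(-y/6)


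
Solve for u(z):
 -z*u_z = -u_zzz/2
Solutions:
 u(z) = C1 + Integral(C2*airyai(2^(1/3)*z) + C3*airybi(2^(1/3)*z), z)


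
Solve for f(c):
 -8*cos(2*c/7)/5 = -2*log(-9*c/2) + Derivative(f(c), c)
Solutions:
 f(c) = C1 + 2*c*log(-c) - 2*c - 2*c*log(2) + 4*c*log(3) - 28*sin(2*c/7)/5


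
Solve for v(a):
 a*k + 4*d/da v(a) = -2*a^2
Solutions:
 v(a) = C1 - a^3/6 - a^2*k/8


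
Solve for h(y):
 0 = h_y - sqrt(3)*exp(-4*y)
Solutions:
 h(y) = C1 - sqrt(3)*exp(-4*y)/4


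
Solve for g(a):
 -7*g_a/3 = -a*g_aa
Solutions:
 g(a) = C1 + C2*a^(10/3)


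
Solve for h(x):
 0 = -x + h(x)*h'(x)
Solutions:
 h(x) = -sqrt(C1 + x^2)
 h(x) = sqrt(C1 + x^2)


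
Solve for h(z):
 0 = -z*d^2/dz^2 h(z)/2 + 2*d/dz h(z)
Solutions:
 h(z) = C1 + C2*z^5


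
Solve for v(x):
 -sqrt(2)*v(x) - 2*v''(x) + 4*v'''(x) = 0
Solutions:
 v(x) = C1*exp(x*(-(1 + 27*sqrt(2) + sqrt(-1 + (1 + 27*sqrt(2))^2))^(1/3) - 1/(1 + 27*sqrt(2) + sqrt(-1 + (1 + 27*sqrt(2))^2))^(1/3) + 2)/12)*sin(sqrt(3)*x*(-(1 + 27*sqrt(2) + sqrt(-1 + (1 + 27*sqrt(2))^2))^(1/3) + (1 + 27*sqrt(2) + sqrt(-1 + (1 + 27*sqrt(2))^2))^(-1/3))/12) + C2*exp(x*(-(1 + 27*sqrt(2) + sqrt(-1 + (1 + 27*sqrt(2))^2))^(1/3) - 1/(1 + 27*sqrt(2) + sqrt(-1 + (1 + 27*sqrt(2))^2))^(1/3) + 2)/12)*cos(sqrt(3)*x*(-(1 + 27*sqrt(2) + sqrt(-1 + (1 + 27*sqrt(2))^2))^(1/3) + (1 + 27*sqrt(2) + sqrt(-1 + (1 + 27*sqrt(2))^2))^(-1/3))/12) + C3*exp(x*((1 + 27*sqrt(2) + sqrt(-1 + (1 + 27*sqrt(2))^2))^(-1/3) + 1 + (1 + 27*sqrt(2) + sqrt(-1 + (1 + 27*sqrt(2))^2))^(1/3))/6)


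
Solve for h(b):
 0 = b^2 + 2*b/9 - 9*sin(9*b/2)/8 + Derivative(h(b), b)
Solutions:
 h(b) = C1 - b^3/3 - b^2/9 - cos(9*b/2)/4


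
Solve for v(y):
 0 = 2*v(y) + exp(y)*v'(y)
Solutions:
 v(y) = C1*exp(2*exp(-y))


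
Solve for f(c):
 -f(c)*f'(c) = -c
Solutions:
 f(c) = -sqrt(C1 + c^2)
 f(c) = sqrt(C1 + c^2)


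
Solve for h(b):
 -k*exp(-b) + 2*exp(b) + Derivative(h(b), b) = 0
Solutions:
 h(b) = C1 - k*exp(-b) - 2*exp(b)


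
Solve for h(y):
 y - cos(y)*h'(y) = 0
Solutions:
 h(y) = C1 + Integral(y/cos(y), y)


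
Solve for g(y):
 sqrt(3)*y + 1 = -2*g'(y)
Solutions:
 g(y) = C1 - sqrt(3)*y^2/4 - y/2


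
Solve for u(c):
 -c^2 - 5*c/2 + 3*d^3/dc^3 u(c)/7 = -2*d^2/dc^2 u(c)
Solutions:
 u(c) = C1 + C2*c + C3*exp(-14*c/3) + c^4/24 + 29*c^3/168 - 87*c^2/784


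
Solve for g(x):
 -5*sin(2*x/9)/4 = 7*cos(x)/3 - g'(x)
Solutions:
 g(x) = C1 + 7*sin(x)/3 - 45*cos(2*x/9)/8


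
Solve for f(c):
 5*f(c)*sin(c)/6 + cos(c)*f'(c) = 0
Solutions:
 f(c) = C1*cos(c)^(5/6)


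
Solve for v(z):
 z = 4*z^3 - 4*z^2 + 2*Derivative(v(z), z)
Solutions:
 v(z) = C1 - z^4/2 + 2*z^3/3 + z^2/4


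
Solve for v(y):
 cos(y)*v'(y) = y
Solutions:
 v(y) = C1 + Integral(y/cos(y), y)


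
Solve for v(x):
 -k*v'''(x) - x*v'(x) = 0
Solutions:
 v(x) = C1 + Integral(C2*airyai(x*(-1/k)^(1/3)) + C3*airybi(x*(-1/k)^(1/3)), x)


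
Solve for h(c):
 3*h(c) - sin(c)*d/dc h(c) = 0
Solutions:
 h(c) = C1*(cos(c) - 1)^(3/2)/(cos(c) + 1)^(3/2)


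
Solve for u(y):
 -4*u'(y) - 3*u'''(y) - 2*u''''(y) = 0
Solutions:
 u(y) = C1 + C4*exp(-2*y) + (C2*sin(sqrt(15)*y/4) + C3*cos(sqrt(15)*y/4))*exp(y/4)


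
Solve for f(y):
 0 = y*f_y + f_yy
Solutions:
 f(y) = C1 + C2*erf(sqrt(2)*y/2)


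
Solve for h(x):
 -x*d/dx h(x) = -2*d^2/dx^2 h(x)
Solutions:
 h(x) = C1 + C2*erfi(x/2)


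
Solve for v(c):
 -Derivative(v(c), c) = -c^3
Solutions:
 v(c) = C1 + c^4/4


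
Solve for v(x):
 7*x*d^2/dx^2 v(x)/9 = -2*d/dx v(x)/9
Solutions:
 v(x) = C1 + C2*x^(5/7)


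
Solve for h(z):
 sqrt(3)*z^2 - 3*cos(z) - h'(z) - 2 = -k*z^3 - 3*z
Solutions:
 h(z) = C1 + k*z^4/4 + sqrt(3)*z^3/3 + 3*z^2/2 - 2*z - 3*sin(z)


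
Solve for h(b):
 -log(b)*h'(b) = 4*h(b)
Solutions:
 h(b) = C1*exp(-4*li(b))


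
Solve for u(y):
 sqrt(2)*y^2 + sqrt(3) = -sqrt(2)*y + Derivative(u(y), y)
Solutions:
 u(y) = C1 + sqrt(2)*y^3/3 + sqrt(2)*y^2/2 + sqrt(3)*y


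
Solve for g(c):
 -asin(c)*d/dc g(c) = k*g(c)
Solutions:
 g(c) = C1*exp(-k*Integral(1/asin(c), c))


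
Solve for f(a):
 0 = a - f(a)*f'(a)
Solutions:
 f(a) = -sqrt(C1 + a^2)
 f(a) = sqrt(C1 + a^2)


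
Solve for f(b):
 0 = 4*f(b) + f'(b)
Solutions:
 f(b) = C1*exp(-4*b)


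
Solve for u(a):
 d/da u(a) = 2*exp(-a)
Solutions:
 u(a) = C1 - 2*exp(-a)


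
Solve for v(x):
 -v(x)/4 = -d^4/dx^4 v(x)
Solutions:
 v(x) = C1*exp(-sqrt(2)*x/2) + C2*exp(sqrt(2)*x/2) + C3*sin(sqrt(2)*x/2) + C4*cos(sqrt(2)*x/2)


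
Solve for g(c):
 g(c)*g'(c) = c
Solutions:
 g(c) = -sqrt(C1 + c^2)
 g(c) = sqrt(C1 + c^2)


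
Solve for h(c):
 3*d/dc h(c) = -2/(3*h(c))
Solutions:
 h(c) = -sqrt(C1 - 4*c)/3
 h(c) = sqrt(C1 - 4*c)/3


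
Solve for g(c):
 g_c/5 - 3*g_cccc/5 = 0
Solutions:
 g(c) = C1 + C4*exp(3^(2/3)*c/3) + (C2*sin(3^(1/6)*c/2) + C3*cos(3^(1/6)*c/2))*exp(-3^(2/3)*c/6)


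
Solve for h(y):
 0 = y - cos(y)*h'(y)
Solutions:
 h(y) = C1 + Integral(y/cos(y), y)


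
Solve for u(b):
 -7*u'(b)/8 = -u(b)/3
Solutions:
 u(b) = C1*exp(8*b/21)


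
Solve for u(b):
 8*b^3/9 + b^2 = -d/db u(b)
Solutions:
 u(b) = C1 - 2*b^4/9 - b^3/3


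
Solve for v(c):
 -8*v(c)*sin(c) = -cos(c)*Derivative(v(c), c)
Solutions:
 v(c) = C1/cos(c)^8


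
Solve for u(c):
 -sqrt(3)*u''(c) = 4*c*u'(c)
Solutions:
 u(c) = C1 + C2*erf(sqrt(2)*3^(3/4)*c/3)


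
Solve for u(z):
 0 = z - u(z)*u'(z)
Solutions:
 u(z) = -sqrt(C1 + z^2)
 u(z) = sqrt(C1 + z^2)


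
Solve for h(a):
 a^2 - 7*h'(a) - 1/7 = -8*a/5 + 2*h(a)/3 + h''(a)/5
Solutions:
 h(a) = C1*exp(a*(-105 + sqrt(10905))/6) + C2*exp(-a*(sqrt(10905) + 105)/6) + 3*a^2/2 - 291*a/10 + 42621/140


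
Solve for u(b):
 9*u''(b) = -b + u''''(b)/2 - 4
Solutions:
 u(b) = C1 + C2*b + C3*exp(-3*sqrt(2)*b) + C4*exp(3*sqrt(2)*b) - b^3/54 - 2*b^2/9


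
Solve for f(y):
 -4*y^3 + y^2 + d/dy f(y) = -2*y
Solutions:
 f(y) = C1 + y^4 - y^3/3 - y^2


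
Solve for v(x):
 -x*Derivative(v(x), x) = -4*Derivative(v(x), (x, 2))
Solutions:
 v(x) = C1 + C2*erfi(sqrt(2)*x/4)


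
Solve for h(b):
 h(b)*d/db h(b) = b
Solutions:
 h(b) = -sqrt(C1 + b^2)
 h(b) = sqrt(C1 + b^2)


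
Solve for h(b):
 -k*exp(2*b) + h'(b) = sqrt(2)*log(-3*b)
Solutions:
 h(b) = C1 + sqrt(2)*b*log(-b) + sqrt(2)*b*(-1 + log(3)) + k*exp(2*b)/2


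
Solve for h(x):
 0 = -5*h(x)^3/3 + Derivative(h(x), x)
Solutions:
 h(x) = -sqrt(6)*sqrt(-1/(C1 + 5*x))/2
 h(x) = sqrt(6)*sqrt(-1/(C1 + 5*x))/2


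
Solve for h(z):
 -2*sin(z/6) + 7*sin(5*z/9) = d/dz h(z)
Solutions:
 h(z) = C1 + 12*cos(z/6) - 63*cos(5*z/9)/5


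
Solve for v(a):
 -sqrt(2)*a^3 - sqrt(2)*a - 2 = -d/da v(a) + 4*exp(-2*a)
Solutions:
 v(a) = C1 + sqrt(2)*a^4/4 + sqrt(2)*a^2/2 + 2*a - 2*exp(-2*a)


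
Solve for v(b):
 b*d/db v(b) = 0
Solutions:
 v(b) = C1


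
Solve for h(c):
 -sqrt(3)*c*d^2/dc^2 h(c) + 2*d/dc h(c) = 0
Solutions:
 h(c) = C1 + C2*c^(1 + 2*sqrt(3)/3)


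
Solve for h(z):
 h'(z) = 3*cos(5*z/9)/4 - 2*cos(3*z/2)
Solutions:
 h(z) = C1 + 27*sin(5*z/9)/20 - 4*sin(3*z/2)/3


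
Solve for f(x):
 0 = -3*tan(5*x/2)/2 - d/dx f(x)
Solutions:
 f(x) = C1 + 3*log(cos(5*x/2))/5


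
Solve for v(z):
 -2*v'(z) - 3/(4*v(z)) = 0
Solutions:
 v(z) = -sqrt(C1 - 3*z)/2
 v(z) = sqrt(C1 - 3*z)/2


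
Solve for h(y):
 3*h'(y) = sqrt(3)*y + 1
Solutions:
 h(y) = C1 + sqrt(3)*y^2/6 + y/3


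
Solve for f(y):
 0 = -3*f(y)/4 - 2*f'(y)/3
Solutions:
 f(y) = C1*exp(-9*y/8)


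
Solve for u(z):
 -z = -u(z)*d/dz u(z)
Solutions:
 u(z) = -sqrt(C1 + z^2)
 u(z) = sqrt(C1 + z^2)


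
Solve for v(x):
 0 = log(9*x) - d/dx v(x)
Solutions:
 v(x) = C1 + x*log(x) - x + x*log(9)


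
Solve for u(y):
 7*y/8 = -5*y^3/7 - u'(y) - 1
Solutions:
 u(y) = C1 - 5*y^4/28 - 7*y^2/16 - y


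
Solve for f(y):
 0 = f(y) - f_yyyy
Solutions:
 f(y) = C1*exp(-y) + C2*exp(y) + C3*sin(y) + C4*cos(y)


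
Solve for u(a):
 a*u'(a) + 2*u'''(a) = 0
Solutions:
 u(a) = C1 + Integral(C2*airyai(-2^(2/3)*a/2) + C3*airybi(-2^(2/3)*a/2), a)


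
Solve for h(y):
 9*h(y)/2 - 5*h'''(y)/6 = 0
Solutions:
 h(y) = C3*exp(3*5^(2/3)*y/5) + (C1*sin(3*sqrt(3)*5^(2/3)*y/10) + C2*cos(3*sqrt(3)*5^(2/3)*y/10))*exp(-3*5^(2/3)*y/10)


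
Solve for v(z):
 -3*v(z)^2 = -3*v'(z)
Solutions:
 v(z) = -1/(C1 + z)


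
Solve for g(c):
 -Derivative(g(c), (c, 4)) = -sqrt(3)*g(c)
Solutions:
 g(c) = C1*exp(-3^(1/8)*c) + C2*exp(3^(1/8)*c) + C3*sin(3^(1/8)*c) + C4*cos(3^(1/8)*c)


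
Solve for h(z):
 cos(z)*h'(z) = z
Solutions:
 h(z) = C1 + Integral(z/cos(z), z)


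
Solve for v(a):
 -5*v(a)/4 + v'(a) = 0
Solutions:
 v(a) = C1*exp(5*a/4)


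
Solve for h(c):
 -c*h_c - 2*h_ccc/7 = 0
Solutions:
 h(c) = C1 + Integral(C2*airyai(-2^(2/3)*7^(1/3)*c/2) + C3*airybi(-2^(2/3)*7^(1/3)*c/2), c)


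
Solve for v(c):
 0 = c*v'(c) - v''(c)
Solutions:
 v(c) = C1 + C2*erfi(sqrt(2)*c/2)


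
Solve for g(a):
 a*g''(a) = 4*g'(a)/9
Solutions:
 g(a) = C1 + C2*a^(13/9)


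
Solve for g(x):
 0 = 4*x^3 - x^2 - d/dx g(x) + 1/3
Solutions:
 g(x) = C1 + x^4 - x^3/3 + x/3


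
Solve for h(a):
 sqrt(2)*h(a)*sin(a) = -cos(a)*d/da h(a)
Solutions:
 h(a) = C1*cos(a)^(sqrt(2))


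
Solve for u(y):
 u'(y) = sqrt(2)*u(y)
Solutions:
 u(y) = C1*exp(sqrt(2)*y)


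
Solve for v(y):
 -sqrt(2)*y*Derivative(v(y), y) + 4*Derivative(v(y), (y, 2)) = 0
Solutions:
 v(y) = C1 + C2*erfi(2^(3/4)*y/4)


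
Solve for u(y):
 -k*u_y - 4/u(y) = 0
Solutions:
 u(y) = -sqrt(C1 - 8*y/k)
 u(y) = sqrt(C1 - 8*y/k)


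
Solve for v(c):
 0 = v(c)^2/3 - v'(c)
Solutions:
 v(c) = -3/(C1 + c)


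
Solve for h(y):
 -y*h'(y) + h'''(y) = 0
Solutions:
 h(y) = C1 + Integral(C2*airyai(y) + C3*airybi(y), y)


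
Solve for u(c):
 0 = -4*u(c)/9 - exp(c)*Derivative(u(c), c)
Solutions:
 u(c) = C1*exp(4*exp(-c)/9)


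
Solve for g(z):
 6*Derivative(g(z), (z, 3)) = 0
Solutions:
 g(z) = C1 + C2*z + C3*z^2


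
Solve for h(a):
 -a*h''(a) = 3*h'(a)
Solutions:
 h(a) = C1 + C2/a^2


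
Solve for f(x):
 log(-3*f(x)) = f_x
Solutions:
 -Integral(1/(log(-_y) + log(3)), (_y, f(x))) = C1 - x


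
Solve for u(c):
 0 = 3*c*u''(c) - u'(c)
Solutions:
 u(c) = C1 + C2*c^(4/3)


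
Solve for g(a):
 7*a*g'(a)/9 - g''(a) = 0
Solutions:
 g(a) = C1 + C2*erfi(sqrt(14)*a/6)


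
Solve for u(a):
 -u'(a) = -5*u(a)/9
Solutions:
 u(a) = C1*exp(5*a/9)


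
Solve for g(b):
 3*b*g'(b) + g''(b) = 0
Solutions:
 g(b) = C1 + C2*erf(sqrt(6)*b/2)


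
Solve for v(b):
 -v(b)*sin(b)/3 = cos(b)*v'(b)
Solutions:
 v(b) = C1*cos(b)^(1/3)


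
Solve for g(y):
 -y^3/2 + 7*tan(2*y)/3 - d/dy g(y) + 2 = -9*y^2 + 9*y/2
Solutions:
 g(y) = C1 - y^4/8 + 3*y^3 - 9*y^2/4 + 2*y - 7*log(cos(2*y))/6


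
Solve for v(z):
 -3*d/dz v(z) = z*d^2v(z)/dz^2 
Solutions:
 v(z) = C1 + C2/z^2


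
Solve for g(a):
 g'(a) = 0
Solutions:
 g(a) = C1


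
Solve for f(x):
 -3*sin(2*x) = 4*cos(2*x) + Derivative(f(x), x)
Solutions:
 f(x) = C1 - 2*sin(2*x) + 3*cos(2*x)/2


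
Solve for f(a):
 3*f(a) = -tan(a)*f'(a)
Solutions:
 f(a) = C1/sin(a)^3


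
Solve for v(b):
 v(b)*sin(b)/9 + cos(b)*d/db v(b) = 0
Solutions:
 v(b) = C1*cos(b)^(1/9)


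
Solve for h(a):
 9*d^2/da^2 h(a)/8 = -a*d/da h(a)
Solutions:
 h(a) = C1 + C2*erf(2*a/3)


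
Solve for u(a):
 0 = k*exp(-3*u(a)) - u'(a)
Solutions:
 u(a) = log(C1 + 3*a*k)/3
 u(a) = log((-3^(1/3) - 3^(5/6)*I)*(C1 + a*k)^(1/3)/2)
 u(a) = log((-3^(1/3) + 3^(5/6)*I)*(C1 + a*k)^(1/3)/2)


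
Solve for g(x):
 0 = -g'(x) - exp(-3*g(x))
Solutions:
 g(x) = log(C1 - 3*x)/3
 g(x) = log((-3^(1/3) - 3^(5/6)*I)*(C1 - x)^(1/3)/2)
 g(x) = log((-3^(1/3) + 3^(5/6)*I)*(C1 - x)^(1/3)/2)


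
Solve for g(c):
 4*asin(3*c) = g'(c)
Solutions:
 g(c) = C1 + 4*c*asin(3*c) + 4*sqrt(1 - 9*c^2)/3


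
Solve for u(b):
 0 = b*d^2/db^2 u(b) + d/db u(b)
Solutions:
 u(b) = C1 + C2*log(b)


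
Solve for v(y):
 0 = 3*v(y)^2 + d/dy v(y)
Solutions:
 v(y) = 1/(C1 + 3*y)


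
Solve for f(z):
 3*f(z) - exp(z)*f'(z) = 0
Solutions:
 f(z) = C1*exp(-3*exp(-z))


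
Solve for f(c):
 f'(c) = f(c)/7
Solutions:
 f(c) = C1*exp(c/7)


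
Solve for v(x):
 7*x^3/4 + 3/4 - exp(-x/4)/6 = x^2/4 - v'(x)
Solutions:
 v(x) = C1 - 7*x^4/16 + x^3/12 - 3*x/4 - 2*exp(-x/4)/3


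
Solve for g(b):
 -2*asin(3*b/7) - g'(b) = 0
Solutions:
 g(b) = C1 - 2*b*asin(3*b/7) - 2*sqrt(49 - 9*b^2)/3


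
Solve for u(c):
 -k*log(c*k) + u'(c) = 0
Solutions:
 u(c) = C1 + c*k*log(c*k) - c*k


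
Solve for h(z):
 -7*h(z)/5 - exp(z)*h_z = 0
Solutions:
 h(z) = C1*exp(7*exp(-z)/5)


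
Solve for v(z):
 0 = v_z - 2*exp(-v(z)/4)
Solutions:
 v(z) = 4*log(C1 + z/2)


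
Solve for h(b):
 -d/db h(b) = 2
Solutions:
 h(b) = C1 - 2*b


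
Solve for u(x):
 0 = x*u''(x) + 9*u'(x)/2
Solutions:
 u(x) = C1 + C2/x^(7/2)


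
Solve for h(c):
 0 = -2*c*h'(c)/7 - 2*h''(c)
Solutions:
 h(c) = C1 + C2*erf(sqrt(14)*c/14)


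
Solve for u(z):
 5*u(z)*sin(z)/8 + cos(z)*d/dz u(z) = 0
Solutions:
 u(z) = C1*cos(z)^(5/8)


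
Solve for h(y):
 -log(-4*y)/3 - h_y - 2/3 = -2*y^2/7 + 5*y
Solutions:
 h(y) = C1 + 2*y^3/21 - 5*y^2/2 - y*log(-y)/3 + y*(-2*log(2) - 1)/3


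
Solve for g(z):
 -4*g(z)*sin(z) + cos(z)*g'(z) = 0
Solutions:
 g(z) = C1/cos(z)^4


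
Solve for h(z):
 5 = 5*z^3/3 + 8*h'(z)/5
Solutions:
 h(z) = C1 - 25*z^4/96 + 25*z/8


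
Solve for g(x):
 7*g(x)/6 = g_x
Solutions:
 g(x) = C1*exp(7*x/6)


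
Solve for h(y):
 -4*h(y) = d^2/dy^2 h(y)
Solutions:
 h(y) = C1*sin(2*y) + C2*cos(2*y)


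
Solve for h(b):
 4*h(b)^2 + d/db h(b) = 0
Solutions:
 h(b) = 1/(C1 + 4*b)


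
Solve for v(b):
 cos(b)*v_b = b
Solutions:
 v(b) = C1 + Integral(b/cos(b), b)


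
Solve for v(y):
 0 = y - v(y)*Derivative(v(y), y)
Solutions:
 v(y) = -sqrt(C1 + y^2)
 v(y) = sqrt(C1 + y^2)


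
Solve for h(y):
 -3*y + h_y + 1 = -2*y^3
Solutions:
 h(y) = C1 - y^4/2 + 3*y^2/2 - y


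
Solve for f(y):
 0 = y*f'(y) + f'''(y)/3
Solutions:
 f(y) = C1 + Integral(C2*airyai(-3^(1/3)*y) + C3*airybi(-3^(1/3)*y), y)


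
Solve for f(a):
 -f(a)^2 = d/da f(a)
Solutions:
 f(a) = 1/(C1 + a)


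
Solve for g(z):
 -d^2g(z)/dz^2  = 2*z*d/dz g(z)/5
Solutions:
 g(z) = C1 + C2*erf(sqrt(5)*z/5)


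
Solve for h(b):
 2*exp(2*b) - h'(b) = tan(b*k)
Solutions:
 h(b) = C1 - Piecewise((-log(cos(b*k))/k, Ne(k, 0)), (0, True)) + exp(2*b)


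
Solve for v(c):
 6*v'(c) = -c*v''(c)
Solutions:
 v(c) = C1 + C2/c^5


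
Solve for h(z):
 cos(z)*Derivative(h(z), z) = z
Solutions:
 h(z) = C1 + Integral(z/cos(z), z)


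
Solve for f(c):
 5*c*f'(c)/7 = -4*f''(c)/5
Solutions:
 f(c) = C1 + C2*erf(5*sqrt(14)*c/28)


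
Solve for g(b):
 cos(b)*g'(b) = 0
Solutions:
 g(b) = C1


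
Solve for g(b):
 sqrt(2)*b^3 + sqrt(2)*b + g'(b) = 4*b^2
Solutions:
 g(b) = C1 - sqrt(2)*b^4/4 + 4*b^3/3 - sqrt(2)*b^2/2


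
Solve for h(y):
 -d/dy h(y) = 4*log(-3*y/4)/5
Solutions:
 h(y) = C1 - 4*y*log(-y)/5 + 4*y*(-log(3) + 1 + 2*log(2))/5


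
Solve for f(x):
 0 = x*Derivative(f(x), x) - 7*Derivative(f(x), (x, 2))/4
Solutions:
 f(x) = C1 + C2*erfi(sqrt(14)*x/7)


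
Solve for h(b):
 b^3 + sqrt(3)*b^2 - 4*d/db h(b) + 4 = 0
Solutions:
 h(b) = C1 + b^4/16 + sqrt(3)*b^3/12 + b


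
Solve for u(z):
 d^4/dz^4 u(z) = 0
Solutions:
 u(z) = C1 + C2*z + C3*z^2 + C4*z^3


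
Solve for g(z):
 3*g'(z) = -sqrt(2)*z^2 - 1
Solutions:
 g(z) = C1 - sqrt(2)*z^3/9 - z/3


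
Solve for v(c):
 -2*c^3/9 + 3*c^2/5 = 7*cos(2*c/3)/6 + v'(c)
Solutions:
 v(c) = C1 - c^4/18 + c^3/5 - 7*sin(2*c/3)/4


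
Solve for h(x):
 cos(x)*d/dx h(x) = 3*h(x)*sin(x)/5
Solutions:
 h(x) = C1/cos(x)^(3/5)


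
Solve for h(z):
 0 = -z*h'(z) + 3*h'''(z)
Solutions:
 h(z) = C1 + Integral(C2*airyai(3^(2/3)*z/3) + C3*airybi(3^(2/3)*z/3), z)


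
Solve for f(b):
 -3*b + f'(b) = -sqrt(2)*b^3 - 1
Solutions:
 f(b) = C1 - sqrt(2)*b^4/4 + 3*b^2/2 - b


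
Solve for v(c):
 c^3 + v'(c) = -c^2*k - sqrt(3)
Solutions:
 v(c) = C1 - c^4/4 - c^3*k/3 - sqrt(3)*c


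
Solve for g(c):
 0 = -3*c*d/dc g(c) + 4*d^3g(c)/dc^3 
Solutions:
 g(c) = C1 + Integral(C2*airyai(6^(1/3)*c/2) + C3*airybi(6^(1/3)*c/2), c)


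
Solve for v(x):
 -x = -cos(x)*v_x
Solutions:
 v(x) = C1 + Integral(x/cos(x), x)


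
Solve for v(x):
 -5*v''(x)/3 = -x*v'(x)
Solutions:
 v(x) = C1 + C2*erfi(sqrt(30)*x/10)


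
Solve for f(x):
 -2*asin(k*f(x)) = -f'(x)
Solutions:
 Integral(1/asin(_y*k), (_y, f(x))) = C1 + 2*x


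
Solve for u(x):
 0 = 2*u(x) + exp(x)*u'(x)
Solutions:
 u(x) = C1*exp(2*exp(-x))


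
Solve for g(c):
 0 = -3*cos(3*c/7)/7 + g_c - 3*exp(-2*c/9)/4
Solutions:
 g(c) = C1 + sin(3*c/7) - 27*exp(-2*c/9)/8


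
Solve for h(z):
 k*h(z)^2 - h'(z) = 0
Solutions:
 h(z) = -1/(C1 + k*z)


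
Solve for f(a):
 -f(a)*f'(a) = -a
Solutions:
 f(a) = -sqrt(C1 + a^2)
 f(a) = sqrt(C1 + a^2)


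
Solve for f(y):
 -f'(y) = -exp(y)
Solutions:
 f(y) = C1 + exp(y)


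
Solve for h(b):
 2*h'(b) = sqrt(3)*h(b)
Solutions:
 h(b) = C1*exp(sqrt(3)*b/2)


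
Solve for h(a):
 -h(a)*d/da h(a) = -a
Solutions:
 h(a) = -sqrt(C1 + a^2)
 h(a) = sqrt(C1 + a^2)


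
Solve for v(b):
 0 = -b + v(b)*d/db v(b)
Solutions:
 v(b) = -sqrt(C1 + b^2)
 v(b) = sqrt(C1 + b^2)


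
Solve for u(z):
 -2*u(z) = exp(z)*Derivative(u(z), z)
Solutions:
 u(z) = C1*exp(2*exp(-z))


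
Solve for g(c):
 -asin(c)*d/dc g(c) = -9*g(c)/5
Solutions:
 g(c) = C1*exp(9*Integral(1/asin(c), c)/5)


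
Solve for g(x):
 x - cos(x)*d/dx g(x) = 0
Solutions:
 g(x) = C1 + Integral(x/cos(x), x)


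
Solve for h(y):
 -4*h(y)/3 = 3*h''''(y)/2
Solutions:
 h(y) = (C1*sin(2^(1/4)*sqrt(3)*y/3) + C2*cos(2^(1/4)*sqrt(3)*y/3))*exp(-2^(1/4)*sqrt(3)*y/3) + (C3*sin(2^(1/4)*sqrt(3)*y/3) + C4*cos(2^(1/4)*sqrt(3)*y/3))*exp(2^(1/4)*sqrt(3)*y/3)


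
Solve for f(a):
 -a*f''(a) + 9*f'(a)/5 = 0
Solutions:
 f(a) = C1 + C2*a^(14/5)


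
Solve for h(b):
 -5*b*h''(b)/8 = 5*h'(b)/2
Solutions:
 h(b) = C1 + C2/b^3


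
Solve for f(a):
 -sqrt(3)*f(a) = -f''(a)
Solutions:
 f(a) = C1*exp(-3^(1/4)*a) + C2*exp(3^(1/4)*a)


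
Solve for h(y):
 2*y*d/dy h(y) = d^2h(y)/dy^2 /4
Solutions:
 h(y) = C1 + C2*erfi(2*y)


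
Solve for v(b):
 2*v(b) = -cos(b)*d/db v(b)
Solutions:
 v(b) = C1*(sin(b) - 1)/(sin(b) + 1)


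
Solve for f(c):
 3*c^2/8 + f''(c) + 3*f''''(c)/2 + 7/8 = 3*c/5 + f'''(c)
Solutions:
 f(c) = C1 + C2*c - c^4/32 - c^3/40 + c^2/20 + (C3*sin(sqrt(5)*c/3) + C4*cos(sqrt(5)*c/3))*exp(c/3)


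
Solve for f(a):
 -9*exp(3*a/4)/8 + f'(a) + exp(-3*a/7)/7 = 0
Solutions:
 f(a) = C1 + 3*exp(3*a/4)/2 + exp(-3*a/7)/3


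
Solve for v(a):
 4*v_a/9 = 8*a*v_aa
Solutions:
 v(a) = C1 + C2*a^(19/18)


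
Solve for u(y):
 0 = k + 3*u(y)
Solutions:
 u(y) = -k/3


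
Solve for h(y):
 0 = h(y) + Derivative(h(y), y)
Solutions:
 h(y) = C1*exp(-y)


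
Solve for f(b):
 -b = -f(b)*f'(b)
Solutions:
 f(b) = -sqrt(C1 + b^2)
 f(b) = sqrt(C1 + b^2)


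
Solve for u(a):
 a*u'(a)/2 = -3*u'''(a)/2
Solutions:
 u(a) = C1 + Integral(C2*airyai(-3^(2/3)*a/3) + C3*airybi(-3^(2/3)*a/3), a)


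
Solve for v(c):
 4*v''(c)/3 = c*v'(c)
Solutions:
 v(c) = C1 + C2*erfi(sqrt(6)*c/4)


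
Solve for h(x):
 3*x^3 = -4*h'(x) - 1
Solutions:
 h(x) = C1 - 3*x^4/16 - x/4


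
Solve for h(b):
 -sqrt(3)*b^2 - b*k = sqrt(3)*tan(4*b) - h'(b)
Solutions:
 h(b) = C1 + sqrt(3)*b^3/3 + b^2*k/2 - sqrt(3)*log(cos(4*b))/4


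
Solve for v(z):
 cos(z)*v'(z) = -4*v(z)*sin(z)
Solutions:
 v(z) = C1*cos(z)^4


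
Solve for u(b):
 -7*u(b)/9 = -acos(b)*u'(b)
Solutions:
 u(b) = C1*exp(7*Integral(1/acos(b), b)/9)


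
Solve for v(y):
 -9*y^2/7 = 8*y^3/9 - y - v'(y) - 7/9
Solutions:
 v(y) = C1 + 2*y^4/9 + 3*y^3/7 - y^2/2 - 7*y/9


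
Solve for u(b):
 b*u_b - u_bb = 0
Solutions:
 u(b) = C1 + C2*erfi(sqrt(2)*b/2)


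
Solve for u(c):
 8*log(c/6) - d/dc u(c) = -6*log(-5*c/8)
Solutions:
 u(c) = C1 + 14*c*log(c) + 2*c*(-log(663552) - 7 + 3*log(5) + 3*I*pi)


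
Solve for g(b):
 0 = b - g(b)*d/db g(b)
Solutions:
 g(b) = -sqrt(C1 + b^2)
 g(b) = sqrt(C1 + b^2)


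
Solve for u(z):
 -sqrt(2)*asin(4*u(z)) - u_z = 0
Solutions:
 Integral(1/asin(4*_y), (_y, u(z))) = C1 - sqrt(2)*z


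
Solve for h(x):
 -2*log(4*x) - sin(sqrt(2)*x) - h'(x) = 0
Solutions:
 h(x) = C1 - 2*x*log(x) - 4*x*log(2) + 2*x + sqrt(2)*cos(sqrt(2)*x)/2


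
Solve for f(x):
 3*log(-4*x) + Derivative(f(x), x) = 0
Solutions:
 f(x) = C1 - 3*x*log(-x) + 3*x*(1 - 2*log(2))


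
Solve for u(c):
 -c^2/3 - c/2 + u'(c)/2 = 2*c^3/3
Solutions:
 u(c) = C1 + c^4/3 + 2*c^3/9 + c^2/2


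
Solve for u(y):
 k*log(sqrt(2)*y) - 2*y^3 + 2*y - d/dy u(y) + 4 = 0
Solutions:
 u(y) = C1 + k*y*log(y) - k*y + k*y*log(2)/2 - y^4/2 + y^2 + 4*y


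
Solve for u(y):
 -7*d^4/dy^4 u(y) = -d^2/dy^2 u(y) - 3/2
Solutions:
 u(y) = C1 + C2*y + C3*exp(-sqrt(7)*y/7) + C4*exp(sqrt(7)*y/7) - 3*y^2/4


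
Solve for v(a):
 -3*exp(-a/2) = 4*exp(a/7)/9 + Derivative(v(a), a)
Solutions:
 v(a) = C1 - 28*exp(a/7)/9 + 6*exp(-a/2)


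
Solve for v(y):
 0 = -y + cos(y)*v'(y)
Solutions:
 v(y) = C1 + Integral(y/cos(y), y)


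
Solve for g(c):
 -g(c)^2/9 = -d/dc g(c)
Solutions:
 g(c) = -9/(C1 + c)


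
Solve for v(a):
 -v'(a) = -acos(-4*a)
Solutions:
 v(a) = C1 + a*acos(-4*a) + sqrt(1 - 16*a^2)/4


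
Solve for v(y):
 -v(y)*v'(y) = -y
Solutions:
 v(y) = -sqrt(C1 + y^2)
 v(y) = sqrt(C1 + y^2)


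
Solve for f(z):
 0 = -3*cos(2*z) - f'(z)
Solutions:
 f(z) = C1 - 3*sin(2*z)/2


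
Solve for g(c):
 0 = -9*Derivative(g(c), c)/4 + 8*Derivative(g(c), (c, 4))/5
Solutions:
 g(c) = C1 + C4*exp(90^(1/3)*c/4) + (C2*sin(3*10^(1/3)*3^(1/6)*c/8) + C3*cos(3*10^(1/3)*3^(1/6)*c/8))*exp(-90^(1/3)*c/8)


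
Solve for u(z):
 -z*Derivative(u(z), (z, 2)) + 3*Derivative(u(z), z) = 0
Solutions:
 u(z) = C1 + C2*z^4


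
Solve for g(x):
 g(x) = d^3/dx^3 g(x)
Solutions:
 g(x) = C3*exp(x) + (C1*sin(sqrt(3)*x/2) + C2*cos(sqrt(3)*x/2))*exp(-x/2)


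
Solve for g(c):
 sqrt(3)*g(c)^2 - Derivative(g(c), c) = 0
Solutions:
 g(c) = -1/(C1 + sqrt(3)*c)


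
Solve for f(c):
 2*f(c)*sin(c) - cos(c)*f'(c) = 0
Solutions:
 f(c) = C1/cos(c)^2


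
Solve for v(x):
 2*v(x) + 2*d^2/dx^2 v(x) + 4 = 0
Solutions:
 v(x) = C1*sin(x) + C2*cos(x) - 2


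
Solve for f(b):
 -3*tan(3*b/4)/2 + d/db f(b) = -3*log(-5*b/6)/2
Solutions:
 f(b) = C1 - 3*b*log(-b)/2 - 2*b*log(5) + 3*b/2 + b*log(30)/2 + b*log(6) - 2*log(cos(3*b/4))


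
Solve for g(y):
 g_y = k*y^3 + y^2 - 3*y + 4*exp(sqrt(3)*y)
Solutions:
 g(y) = C1 + k*y^4/4 + y^3/3 - 3*y^2/2 + 4*sqrt(3)*exp(sqrt(3)*y)/3


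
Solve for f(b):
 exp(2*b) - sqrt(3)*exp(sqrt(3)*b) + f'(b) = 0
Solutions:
 f(b) = C1 - exp(2*b)/2 + exp(sqrt(3)*b)


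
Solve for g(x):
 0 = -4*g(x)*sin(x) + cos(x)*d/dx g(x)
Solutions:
 g(x) = C1/cos(x)^4


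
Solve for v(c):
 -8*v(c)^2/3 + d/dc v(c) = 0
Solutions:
 v(c) = -3/(C1 + 8*c)


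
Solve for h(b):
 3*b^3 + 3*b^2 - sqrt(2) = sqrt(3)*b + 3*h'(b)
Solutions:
 h(b) = C1 + b^4/4 + b^3/3 - sqrt(3)*b^2/6 - sqrt(2)*b/3


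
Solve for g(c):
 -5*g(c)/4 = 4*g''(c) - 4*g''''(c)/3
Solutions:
 g(c) = C1*exp(-c*sqrt(6 + sqrt(51))/2) + C2*exp(c*sqrt(6 + sqrt(51))/2) + C3*sin(c*sqrt(-6 + sqrt(51))/2) + C4*cos(c*sqrt(-6 + sqrt(51))/2)


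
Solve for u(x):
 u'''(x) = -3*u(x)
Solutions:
 u(x) = C3*exp(-3^(1/3)*x) + (C1*sin(3^(5/6)*x/2) + C2*cos(3^(5/6)*x/2))*exp(3^(1/3)*x/2)


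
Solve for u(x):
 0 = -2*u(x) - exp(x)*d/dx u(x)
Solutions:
 u(x) = C1*exp(2*exp(-x))


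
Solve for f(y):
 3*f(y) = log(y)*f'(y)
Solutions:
 f(y) = C1*exp(3*li(y))


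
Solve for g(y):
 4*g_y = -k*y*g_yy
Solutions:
 g(y) = C1 + y^(((re(k) - 4)*re(k) + im(k)^2)/(re(k)^2 + im(k)^2))*(C2*sin(4*log(y)*Abs(im(k))/(re(k)^2 + im(k)^2)) + C3*cos(4*log(y)*im(k)/(re(k)^2 + im(k)^2)))


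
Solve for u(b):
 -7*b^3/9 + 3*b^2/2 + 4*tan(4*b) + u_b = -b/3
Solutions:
 u(b) = C1 + 7*b^4/36 - b^3/2 - b^2/6 + log(cos(4*b))


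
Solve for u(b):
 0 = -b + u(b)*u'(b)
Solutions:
 u(b) = -sqrt(C1 + b^2)
 u(b) = sqrt(C1 + b^2)


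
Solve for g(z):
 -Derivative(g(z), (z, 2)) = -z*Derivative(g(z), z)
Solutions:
 g(z) = C1 + C2*erfi(sqrt(2)*z/2)


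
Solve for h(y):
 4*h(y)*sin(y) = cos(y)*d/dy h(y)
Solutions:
 h(y) = C1/cos(y)^4


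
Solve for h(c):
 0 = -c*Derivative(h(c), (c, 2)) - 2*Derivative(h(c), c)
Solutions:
 h(c) = C1 + C2/c


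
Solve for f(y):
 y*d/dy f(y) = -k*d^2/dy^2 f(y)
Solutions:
 f(y) = C1 + C2*sqrt(k)*erf(sqrt(2)*y*sqrt(1/k)/2)


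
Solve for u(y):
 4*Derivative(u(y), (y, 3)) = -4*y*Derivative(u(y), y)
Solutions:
 u(y) = C1 + Integral(C2*airyai(-y) + C3*airybi(-y), y)


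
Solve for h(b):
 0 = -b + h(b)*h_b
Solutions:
 h(b) = -sqrt(C1 + b^2)
 h(b) = sqrt(C1 + b^2)


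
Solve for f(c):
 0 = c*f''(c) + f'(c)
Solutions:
 f(c) = C1 + C2*log(c)


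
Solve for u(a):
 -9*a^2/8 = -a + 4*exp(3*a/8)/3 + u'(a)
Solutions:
 u(a) = C1 - 3*a^3/8 + a^2/2 - 32*exp(3*a/8)/9


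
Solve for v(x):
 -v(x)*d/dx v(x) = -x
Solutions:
 v(x) = -sqrt(C1 + x^2)
 v(x) = sqrt(C1 + x^2)


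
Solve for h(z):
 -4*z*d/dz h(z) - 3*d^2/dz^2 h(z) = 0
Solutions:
 h(z) = C1 + C2*erf(sqrt(6)*z/3)


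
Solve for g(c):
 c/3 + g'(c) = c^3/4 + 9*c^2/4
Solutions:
 g(c) = C1 + c^4/16 + 3*c^3/4 - c^2/6


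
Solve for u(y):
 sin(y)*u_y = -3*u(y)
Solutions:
 u(y) = C1*(cos(y) + 1)^(3/2)/(cos(y) - 1)^(3/2)


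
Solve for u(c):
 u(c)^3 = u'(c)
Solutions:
 u(c) = -sqrt(2)*sqrt(-1/(C1 + c))/2
 u(c) = sqrt(2)*sqrt(-1/(C1 + c))/2


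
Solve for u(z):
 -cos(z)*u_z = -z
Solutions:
 u(z) = C1 + Integral(z/cos(z), z)


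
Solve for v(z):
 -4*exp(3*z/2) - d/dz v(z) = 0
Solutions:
 v(z) = C1 - 8*exp(3*z/2)/3


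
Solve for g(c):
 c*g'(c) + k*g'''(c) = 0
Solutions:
 g(c) = C1 + Integral(C2*airyai(c*(-1/k)^(1/3)) + C3*airybi(c*(-1/k)^(1/3)), c)


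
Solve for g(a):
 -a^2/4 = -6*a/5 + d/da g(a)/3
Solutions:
 g(a) = C1 - a^3/4 + 9*a^2/5


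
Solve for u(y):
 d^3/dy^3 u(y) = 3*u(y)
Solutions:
 u(y) = C3*exp(3^(1/3)*y) + (C1*sin(3^(5/6)*y/2) + C2*cos(3^(5/6)*y/2))*exp(-3^(1/3)*y/2)


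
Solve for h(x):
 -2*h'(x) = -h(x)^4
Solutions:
 h(x) = 2^(1/3)*(-1/(C1 + 3*x))^(1/3)
 h(x) = 2^(1/3)*(-1/(C1 + x))^(1/3)*(-3^(2/3) - 3*3^(1/6)*I)/6
 h(x) = 2^(1/3)*(-1/(C1 + x))^(1/3)*(-3^(2/3) + 3*3^(1/6)*I)/6


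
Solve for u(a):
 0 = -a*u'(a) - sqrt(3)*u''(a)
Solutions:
 u(a) = C1 + C2*erf(sqrt(2)*3^(3/4)*a/6)


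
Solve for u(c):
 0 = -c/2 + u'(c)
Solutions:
 u(c) = C1 + c^2/4


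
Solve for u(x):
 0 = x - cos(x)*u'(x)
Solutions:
 u(x) = C1 + Integral(x/cos(x), x)


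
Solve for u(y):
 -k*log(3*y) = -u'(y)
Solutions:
 u(y) = C1 + k*y*log(y) - k*y + k*y*log(3)


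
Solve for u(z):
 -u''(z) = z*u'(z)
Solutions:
 u(z) = C1 + C2*erf(sqrt(2)*z/2)


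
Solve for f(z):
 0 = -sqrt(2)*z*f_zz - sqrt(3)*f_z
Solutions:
 f(z) = C1 + C2*z^(1 - sqrt(6)/2)


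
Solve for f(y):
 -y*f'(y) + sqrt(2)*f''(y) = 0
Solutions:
 f(y) = C1 + C2*erfi(2^(1/4)*y/2)


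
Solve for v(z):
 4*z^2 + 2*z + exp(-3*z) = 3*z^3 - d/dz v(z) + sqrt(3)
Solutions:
 v(z) = C1 + 3*z^4/4 - 4*z^3/3 - z^2 + sqrt(3)*z + exp(-3*z)/3


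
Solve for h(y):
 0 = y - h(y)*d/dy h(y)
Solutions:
 h(y) = -sqrt(C1 + y^2)
 h(y) = sqrt(C1 + y^2)


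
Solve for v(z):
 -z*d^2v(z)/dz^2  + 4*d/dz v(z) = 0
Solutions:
 v(z) = C1 + C2*z^5


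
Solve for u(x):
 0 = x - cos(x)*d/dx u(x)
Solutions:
 u(x) = C1 + Integral(x/cos(x), x)


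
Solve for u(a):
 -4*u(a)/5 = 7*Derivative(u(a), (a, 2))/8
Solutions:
 u(a) = C1*sin(4*sqrt(70)*a/35) + C2*cos(4*sqrt(70)*a/35)


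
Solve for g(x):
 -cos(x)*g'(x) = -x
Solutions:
 g(x) = C1 + Integral(x/cos(x), x)


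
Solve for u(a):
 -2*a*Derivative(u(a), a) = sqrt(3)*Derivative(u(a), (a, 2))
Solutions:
 u(a) = C1 + C2*erf(3^(3/4)*a/3)


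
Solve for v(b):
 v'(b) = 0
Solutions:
 v(b) = C1


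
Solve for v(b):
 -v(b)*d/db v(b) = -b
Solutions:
 v(b) = -sqrt(C1 + b^2)
 v(b) = sqrt(C1 + b^2)


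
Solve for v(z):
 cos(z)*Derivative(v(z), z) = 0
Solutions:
 v(z) = C1


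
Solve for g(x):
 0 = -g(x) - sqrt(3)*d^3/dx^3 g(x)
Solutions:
 g(x) = C3*exp(-3^(5/6)*x/3) + (C1*sin(3^(1/3)*x/2) + C2*cos(3^(1/3)*x/2))*exp(3^(5/6)*x/6)


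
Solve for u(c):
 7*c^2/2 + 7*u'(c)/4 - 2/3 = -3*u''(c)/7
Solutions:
 u(c) = C1 + C2*exp(-49*c/12) - 2*c^3/3 + 24*c^2/49 + 1016*c/7203


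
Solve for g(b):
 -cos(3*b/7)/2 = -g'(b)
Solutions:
 g(b) = C1 + 7*sin(3*b/7)/6


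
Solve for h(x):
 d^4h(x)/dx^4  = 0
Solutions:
 h(x) = C1 + C2*x + C3*x^2 + C4*x^3


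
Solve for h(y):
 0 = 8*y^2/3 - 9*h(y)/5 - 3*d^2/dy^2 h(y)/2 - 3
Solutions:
 h(y) = C1*sin(sqrt(30)*y/5) + C2*cos(sqrt(30)*y/5) + 40*y^2/27 - 335/81


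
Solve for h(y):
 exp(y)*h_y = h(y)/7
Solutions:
 h(y) = C1*exp(-exp(-y)/7)


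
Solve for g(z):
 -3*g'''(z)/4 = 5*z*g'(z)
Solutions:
 g(z) = C1 + Integral(C2*airyai(-20^(1/3)*3^(2/3)*z/3) + C3*airybi(-20^(1/3)*3^(2/3)*z/3), z)


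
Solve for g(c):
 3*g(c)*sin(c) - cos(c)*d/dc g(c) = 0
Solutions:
 g(c) = C1/cos(c)^3


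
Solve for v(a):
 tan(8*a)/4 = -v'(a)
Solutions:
 v(a) = C1 + log(cos(8*a))/32


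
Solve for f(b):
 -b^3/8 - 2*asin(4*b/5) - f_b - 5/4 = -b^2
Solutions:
 f(b) = C1 - b^4/32 + b^3/3 - 2*b*asin(4*b/5) - 5*b/4 - sqrt(25 - 16*b^2)/2


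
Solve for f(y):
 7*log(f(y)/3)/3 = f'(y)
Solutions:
 3*Integral(1/(-log(_y) + log(3)), (_y, f(y)))/7 = C1 - y


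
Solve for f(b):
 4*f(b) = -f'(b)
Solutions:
 f(b) = C1*exp(-4*b)


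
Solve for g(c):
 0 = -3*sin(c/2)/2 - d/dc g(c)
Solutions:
 g(c) = C1 + 3*cos(c/2)


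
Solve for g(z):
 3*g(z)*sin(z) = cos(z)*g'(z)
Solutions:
 g(z) = C1/cos(z)^3


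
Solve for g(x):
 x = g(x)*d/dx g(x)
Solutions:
 g(x) = -sqrt(C1 + x^2)
 g(x) = sqrt(C1 + x^2)


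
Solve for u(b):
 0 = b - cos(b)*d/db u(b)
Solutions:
 u(b) = C1 + Integral(b/cos(b), b)


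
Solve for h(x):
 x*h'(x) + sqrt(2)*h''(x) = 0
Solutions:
 h(x) = C1 + C2*erf(2^(1/4)*x/2)


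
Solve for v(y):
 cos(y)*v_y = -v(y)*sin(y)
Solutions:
 v(y) = C1*cos(y)


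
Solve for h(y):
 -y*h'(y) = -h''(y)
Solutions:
 h(y) = C1 + C2*erfi(sqrt(2)*y/2)


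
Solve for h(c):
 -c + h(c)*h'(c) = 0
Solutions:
 h(c) = -sqrt(C1 + c^2)
 h(c) = sqrt(C1 + c^2)


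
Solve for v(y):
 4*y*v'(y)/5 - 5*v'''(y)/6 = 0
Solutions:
 v(y) = C1 + Integral(C2*airyai(2*15^(1/3)*y/5) + C3*airybi(2*15^(1/3)*y/5), y)


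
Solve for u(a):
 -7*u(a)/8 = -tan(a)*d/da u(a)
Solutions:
 u(a) = C1*sin(a)^(7/8)


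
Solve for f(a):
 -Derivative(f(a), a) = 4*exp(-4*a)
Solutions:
 f(a) = C1 + exp(-4*a)


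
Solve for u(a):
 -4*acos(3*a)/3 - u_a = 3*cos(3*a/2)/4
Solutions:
 u(a) = C1 - 4*a*acos(3*a)/3 + 4*sqrt(1 - 9*a^2)/9 - sin(3*a/2)/2


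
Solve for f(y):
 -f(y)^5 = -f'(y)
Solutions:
 f(y) = -(-1/(C1 + 4*y))^(1/4)
 f(y) = (-1/(C1 + 4*y))^(1/4)
 f(y) = -I*(-1/(C1 + 4*y))^(1/4)
 f(y) = I*(-1/(C1 + 4*y))^(1/4)


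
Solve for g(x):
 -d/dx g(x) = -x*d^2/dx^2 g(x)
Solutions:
 g(x) = C1 + C2*x^2


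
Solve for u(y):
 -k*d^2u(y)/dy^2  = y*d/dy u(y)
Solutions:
 u(y) = C1 + C2*sqrt(k)*erf(sqrt(2)*y*sqrt(1/k)/2)


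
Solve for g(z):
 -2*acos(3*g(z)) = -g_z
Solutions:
 Integral(1/acos(3*_y), (_y, g(z))) = C1 + 2*z


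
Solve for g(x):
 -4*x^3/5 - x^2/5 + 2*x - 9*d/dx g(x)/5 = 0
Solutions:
 g(x) = C1 - x^4/9 - x^3/27 + 5*x^2/9


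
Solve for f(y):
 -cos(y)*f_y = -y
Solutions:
 f(y) = C1 + Integral(y/cos(y), y)


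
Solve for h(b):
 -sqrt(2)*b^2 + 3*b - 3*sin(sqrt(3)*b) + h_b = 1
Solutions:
 h(b) = C1 + sqrt(2)*b^3/3 - 3*b^2/2 + b - sqrt(3)*cos(sqrt(3)*b)


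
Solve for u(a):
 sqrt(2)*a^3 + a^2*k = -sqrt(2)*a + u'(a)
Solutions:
 u(a) = C1 + sqrt(2)*a^4/4 + a^3*k/3 + sqrt(2)*a^2/2


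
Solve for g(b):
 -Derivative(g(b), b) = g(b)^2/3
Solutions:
 g(b) = 3/(C1 + b)


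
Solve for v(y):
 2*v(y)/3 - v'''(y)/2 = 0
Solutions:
 v(y) = C3*exp(6^(2/3)*y/3) + (C1*sin(2^(2/3)*3^(1/6)*y/2) + C2*cos(2^(2/3)*3^(1/6)*y/2))*exp(-6^(2/3)*y/6)


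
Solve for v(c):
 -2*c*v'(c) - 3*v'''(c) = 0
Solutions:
 v(c) = C1 + Integral(C2*airyai(-2^(1/3)*3^(2/3)*c/3) + C3*airybi(-2^(1/3)*3^(2/3)*c/3), c)


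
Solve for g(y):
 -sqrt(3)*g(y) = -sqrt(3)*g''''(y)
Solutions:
 g(y) = C1*exp(-y) + C2*exp(y) + C3*sin(y) + C4*cos(y)


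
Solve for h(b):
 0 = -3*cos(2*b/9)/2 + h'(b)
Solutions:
 h(b) = C1 + 27*sin(2*b/9)/4


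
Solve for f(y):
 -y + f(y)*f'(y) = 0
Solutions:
 f(y) = -sqrt(C1 + y^2)
 f(y) = sqrt(C1 + y^2)


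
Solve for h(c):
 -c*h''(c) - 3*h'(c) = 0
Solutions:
 h(c) = C1 + C2/c^2


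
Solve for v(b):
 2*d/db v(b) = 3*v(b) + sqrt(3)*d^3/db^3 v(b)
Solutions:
 v(b) = C1*exp(b*(4*6^(1/3)/(sqrt(729 - 32*sqrt(3)) + 27)^(1/3) + 2^(2/3)*3^(1/6)*(sqrt(729 - 32*sqrt(3)) + 27)^(1/3))/12)*sin(b*(-6^(2/3)*(sqrt(729 - 32*sqrt(3)) + 27)^(1/3) + 4*2^(1/3)*3^(5/6)/(sqrt(729 - 32*sqrt(3)) + 27)^(1/3))/12) + C2*exp(b*(4*6^(1/3)/(sqrt(729 - 32*sqrt(3)) + 27)^(1/3) + 2^(2/3)*3^(1/6)*(sqrt(729 - 32*sqrt(3)) + 27)^(1/3))/12)*cos(b*(-6^(2/3)*(sqrt(729 - 32*sqrt(3)) + 27)^(1/3) + 4*2^(1/3)*3^(5/6)/(sqrt(729 - 32*sqrt(3)) + 27)^(1/3))/12) + C3*exp(-b*(4*6^(1/3)/(sqrt(729 - 32*sqrt(3)) + 27)^(1/3) + 2^(2/3)*3^(1/6)*(sqrt(729 - 32*sqrt(3)) + 27)^(1/3))/6)


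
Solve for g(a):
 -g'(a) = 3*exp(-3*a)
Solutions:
 g(a) = C1 + exp(-3*a)


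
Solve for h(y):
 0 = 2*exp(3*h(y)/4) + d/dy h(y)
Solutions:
 h(y) = 4*log(1/(C1 + 6*y))/3 + 8*log(2)/3
 h(y) = 4*log((-6^(2/3) - 3*2^(2/3)*3^(1/6)*I)*(1/(C1 + 2*y))^(1/3)/6)
 h(y) = 4*log((-6^(2/3) + 3*2^(2/3)*3^(1/6)*I)*(1/(C1 + 2*y))^(1/3)/6)


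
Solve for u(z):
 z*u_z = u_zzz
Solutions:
 u(z) = C1 + Integral(C2*airyai(z) + C3*airybi(z), z)


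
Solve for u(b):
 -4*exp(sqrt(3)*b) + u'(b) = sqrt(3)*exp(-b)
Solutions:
 u(b) = C1 + 4*sqrt(3)*exp(sqrt(3)*b)/3 - sqrt(3)*exp(-b)


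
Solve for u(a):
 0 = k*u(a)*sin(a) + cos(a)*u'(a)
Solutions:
 u(a) = C1*exp(k*log(cos(a)))


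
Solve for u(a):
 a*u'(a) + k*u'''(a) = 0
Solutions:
 u(a) = C1 + Integral(C2*airyai(a*(-1/k)^(1/3)) + C3*airybi(a*(-1/k)^(1/3)), a)


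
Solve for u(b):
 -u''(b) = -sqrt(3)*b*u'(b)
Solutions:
 u(b) = C1 + C2*erfi(sqrt(2)*3^(1/4)*b/2)


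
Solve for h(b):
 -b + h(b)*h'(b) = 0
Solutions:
 h(b) = -sqrt(C1 + b^2)
 h(b) = sqrt(C1 + b^2)


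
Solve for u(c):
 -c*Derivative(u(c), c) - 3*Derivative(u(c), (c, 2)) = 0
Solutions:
 u(c) = C1 + C2*erf(sqrt(6)*c/6)


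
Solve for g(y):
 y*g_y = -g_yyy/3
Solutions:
 g(y) = C1 + Integral(C2*airyai(-3^(1/3)*y) + C3*airybi(-3^(1/3)*y), y)


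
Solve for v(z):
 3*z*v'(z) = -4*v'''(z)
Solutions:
 v(z) = C1 + Integral(C2*airyai(-6^(1/3)*z/2) + C3*airybi(-6^(1/3)*z/2), z)


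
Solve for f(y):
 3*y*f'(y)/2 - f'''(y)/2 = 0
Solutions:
 f(y) = C1 + Integral(C2*airyai(3^(1/3)*y) + C3*airybi(3^(1/3)*y), y)


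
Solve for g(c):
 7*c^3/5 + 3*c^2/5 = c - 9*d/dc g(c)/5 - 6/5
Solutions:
 g(c) = C1 - 7*c^4/36 - c^3/9 + 5*c^2/18 - 2*c/3


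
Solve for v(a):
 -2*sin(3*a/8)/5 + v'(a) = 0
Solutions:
 v(a) = C1 - 16*cos(3*a/8)/15


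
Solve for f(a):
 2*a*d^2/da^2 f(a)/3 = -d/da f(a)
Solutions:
 f(a) = C1 + C2/sqrt(a)


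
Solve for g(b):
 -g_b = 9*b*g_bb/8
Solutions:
 g(b) = C1 + C2*b^(1/9)


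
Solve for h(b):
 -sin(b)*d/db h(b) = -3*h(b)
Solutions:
 h(b) = C1*(cos(b) - 1)^(3/2)/(cos(b) + 1)^(3/2)


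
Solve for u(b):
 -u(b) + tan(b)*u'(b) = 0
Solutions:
 u(b) = C1*sin(b)


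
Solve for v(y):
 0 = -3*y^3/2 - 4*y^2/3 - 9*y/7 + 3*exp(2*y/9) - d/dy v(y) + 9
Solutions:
 v(y) = C1 - 3*y^4/8 - 4*y^3/9 - 9*y^2/14 + 9*y + 27*exp(2*y/9)/2


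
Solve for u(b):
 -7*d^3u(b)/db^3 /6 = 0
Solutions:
 u(b) = C1 + C2*b + C3*b^2


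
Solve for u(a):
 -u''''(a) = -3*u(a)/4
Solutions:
 u(a) = C1*exp(-sqrt(2)*3^(1/4)*a/2) + C2*exp(sqrt(2)*3^(1/4)*a/2) + C3*sin(sqrt(2)*3^(1/4)*a/2) + C4*cos(sqrt(2)*3^(1/4)*a/2)


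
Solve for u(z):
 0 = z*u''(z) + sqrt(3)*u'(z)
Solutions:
 u(z) = C1 + C2*z^(1 - sqrt(3))


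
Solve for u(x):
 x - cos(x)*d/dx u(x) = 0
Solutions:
 u(x) = C1 + Integral(x/cos(x), x)


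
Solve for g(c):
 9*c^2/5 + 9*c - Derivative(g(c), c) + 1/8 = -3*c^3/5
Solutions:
 g(c) = C1 + 3*c^4/20 + 3*c^3/5 + 9*c^2/2 + c/8


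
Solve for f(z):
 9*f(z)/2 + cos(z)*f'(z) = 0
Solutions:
 f(z) = C1*(sin(z) - 1)^(1/4)*(sin(z)^2 - 2*sin(z) + 1)/((sin(z) + 1)^(1/4)*(sin(z)^2 + 2*sin(z) + 1))


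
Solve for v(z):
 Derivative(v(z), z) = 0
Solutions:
 v(z) = C1


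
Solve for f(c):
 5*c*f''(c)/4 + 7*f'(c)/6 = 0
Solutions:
 f(c) = C1 + C2*c^(1/15)


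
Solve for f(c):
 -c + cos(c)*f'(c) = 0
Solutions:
 f(c) = C1 + Integral(c/cos(c), c)
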